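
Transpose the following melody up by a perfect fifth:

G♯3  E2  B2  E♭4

G#3: a fifth up reaches D, and 7 semitones makes it D#4.
A perfect fifth up from E2 gives B2.
A perfect fifth up from B2 gives F#3.
Eb4 up a perfect fifth is Bb4.

D#4 B2 F#3 Bb4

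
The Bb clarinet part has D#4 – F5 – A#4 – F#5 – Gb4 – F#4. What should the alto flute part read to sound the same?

First find concert pitch: the Bb clarinet sounds a major second below written, so D#4 F5 A#4 F#5 Gb4 F#4 sounds C#4 Eb5 G#4 E5 Fb4 E4.
Then write for alto flute: it sounds a perfect fourth below written, so the part must be a perfect fourth above concert.
C#4 → F#4
Eb5 → Ab5
G#4 → C#5
E5 → A5
Fb4 → Bbb4
E4 → A4

F#4 Ab5 C#5 A5 Bbb4 A4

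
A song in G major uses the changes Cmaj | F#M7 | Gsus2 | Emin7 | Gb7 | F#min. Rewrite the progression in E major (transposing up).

G major up to E major is a major sixth; each chord root moves by that interval while the quality stays the same.
Cmaj: root C up a major sixth → A, giving Amaj.
F#M7: root F# up a major sixth → D#, giving D#M7.
Gsus2: root G up a major sixth → E, giving Esus2.
Emin7: root E up a major sixth → C#, giving C#min7.
Gb7: root Gb up a major sixth → Eb, giving Eb7.
F#min: root F# up a major sixth → D#, giving D#min.

Amaj D#M7 Esus2 C#min7 Eb7 D#min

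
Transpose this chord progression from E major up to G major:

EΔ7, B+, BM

E major up to G major is a minor third; each chord root moves by that interval while the quality stays the same.
EΔ7: root E up a minor third → G, giving GΔ7.
B+: root B up a minor third → D, giving D+.
BM: root B up a minor third → D, giving DM.

GΔ7 D+ DM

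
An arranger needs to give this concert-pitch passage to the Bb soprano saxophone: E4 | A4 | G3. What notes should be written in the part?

F#4 B4 A3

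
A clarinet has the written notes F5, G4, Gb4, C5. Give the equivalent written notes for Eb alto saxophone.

First find concert pitch: the A clarinet sounds a minor third below written, so F5 G4 Gb4 C5 sounds D5 E4 Eb4 A4.
Then write for Eb alto saxophone: it sounds a major sixth below written, so the part must be a major sixth above concert.
D5 → B5
E4 → C#5
Eb4 → C5
A4 → F#5

B5 C#5 C5 F#5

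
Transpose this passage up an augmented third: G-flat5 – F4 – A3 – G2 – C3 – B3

B5 A#4 C##4 B#2 E#3 D##4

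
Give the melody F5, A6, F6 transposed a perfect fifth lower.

F5 gives Bb4
A6 gives D6
F6 gives Bb5

Bb4 D6 Bb5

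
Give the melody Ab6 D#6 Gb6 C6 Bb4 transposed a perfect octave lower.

Ab5 D#5 Gb5 C5 Bb3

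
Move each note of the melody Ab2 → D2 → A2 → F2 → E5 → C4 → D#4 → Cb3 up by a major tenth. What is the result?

C4 F#3 C#4 A3 G#6 E5 F##5 Eb4

Ab2 gives C4
D2 gives F#3
A2 gives C#4
F2 gives A3
E5 gives G#6
C4 gives E5
D#4 gives F##5
Cb3 gives Eb4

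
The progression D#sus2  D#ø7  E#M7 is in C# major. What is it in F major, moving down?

C# major down to F major is an augmented fifth; each chord root moves by that interval while the quality stays the same.
D#sus2: root D# down an augmented fifth → G, giving Gsus2.
D#ø7: root D# down an augmented fifth → G, giving Gø7.
E#M7: root E# down an augmented fifth → A, giving AM7.

Gsus2 Gø7 AM7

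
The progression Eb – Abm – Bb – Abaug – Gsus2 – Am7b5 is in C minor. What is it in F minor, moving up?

Ab Dbm Eb Dbaug Csus2 Dm7b5

C minor up to F minor is a perfect fourth; each chord root moves by that interval while the quality stays the same.
Eb: root Eb up a perfect fourth → Ab, giving Ab.
Abm: root Ab up a perfect fourth → Db, giving Dbm.
Bb: root Bb up a perfect fourth → Eb, giving Eb.
Abaug: root Ab up a perfect fourth → Db, giving Dbaug.
Gsus2: root G up a perfect fourth → C, giving Csus2.
Am7b5: root A up a perfect fourth → D, giving Dm7b5.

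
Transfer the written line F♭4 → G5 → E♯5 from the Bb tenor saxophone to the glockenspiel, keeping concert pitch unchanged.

Ebb1 F2 D#2

First find concert pitch: the Bb tenor saxophone sounds a major ninth below written, so F♭4 G5 E♯5 sounds Ebb3 F4 D#4.
Then write for glockenspiel: it sounds a perfect fifteenth above written, so the part must be a perfect fifteenth below concert.
Ebb3 → Ebb1
F4 → F2
D#4 → D#2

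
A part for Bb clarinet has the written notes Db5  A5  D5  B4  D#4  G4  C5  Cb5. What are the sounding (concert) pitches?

Cb5 G5 C5 A4 C#4 F4 Bb4 Bbb4

Written C4 on the Bb clarinet sounds as Bb3, a major second lower; apply that shift to every note.
Db5 -> Cb5
A5 -> G5
D5 -> C5
B4 -> A4
D#4 -> C#4
G4 -> F4
C5 -> Bb4
Cb5 -> Bbb4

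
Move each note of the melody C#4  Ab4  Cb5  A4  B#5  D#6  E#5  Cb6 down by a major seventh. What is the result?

D3 Bbb3 Dbb4 Bb3 C#5 E5 F#4 Dbb5

C#4 → D3
Ab4 → Bbb3
Cb5 → Dbb4
A4 → Bb3
B#5 → C#5
D#6 → E5
E#5 → F#4
Cb6 → Dbb5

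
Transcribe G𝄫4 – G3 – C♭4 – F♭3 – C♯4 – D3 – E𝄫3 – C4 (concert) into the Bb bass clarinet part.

Abb5 A4 Db5 Gb4 D#5 E4 Fb4 D5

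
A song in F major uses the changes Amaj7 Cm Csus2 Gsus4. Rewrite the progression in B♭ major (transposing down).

F major down to B♭ major is a perfect fifth; each chord root moves by that interval while the quality stays the same.
Amaj7: root A down a perfect fifth → D, giving Dmaj7.
Cm: root C down a perfect fifth → F, giving Fm.
Csus2: root C down a perfect fifth → F, giving Fsus2.
Gsus4: root G down a perfect fifth → C, giving Csus4.

Dmaj7 Fm Fsus2 Csus4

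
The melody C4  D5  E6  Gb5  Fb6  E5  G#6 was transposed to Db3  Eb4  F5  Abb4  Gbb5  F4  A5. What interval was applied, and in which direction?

From C4 to Db3 is 7 letter names — a seventh of some quality.
Db3 to C4 is 11 semitones, which makes it a major seventh; the second version is lower, so the direction is down.
Checking another pair — G#6 → A5 — gives the same interval.

down a major seventh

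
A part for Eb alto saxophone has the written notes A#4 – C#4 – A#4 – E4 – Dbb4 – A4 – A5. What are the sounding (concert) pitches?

C#4 E3 C#4 G3 Fbb3 C4 C5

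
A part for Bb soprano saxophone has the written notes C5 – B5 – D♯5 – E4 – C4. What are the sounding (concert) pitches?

Bb4 A5 C#5 D4 Bb3

Written C4 on the Bb soprano saxophone sounds as Bb3, a major second lower; apply that shift to every note.
C5 to Bb4
B5 to A5
D#5 to C#5
E4 to D4
C4 to Bb3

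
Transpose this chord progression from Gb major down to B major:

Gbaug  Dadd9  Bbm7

Gb major down to B major is a diminished sixth; each chord root moves by that interval while the quality stays the same.
Gbaug: root Gb down a diminished sixth → B, giving Baug.
Dadd9: root D down a diminished sixth → F##, giving F##add9.
Bbm7: root Bb down a diminished sixth → D#, giving D#m7.

Baug F##add9 D#m7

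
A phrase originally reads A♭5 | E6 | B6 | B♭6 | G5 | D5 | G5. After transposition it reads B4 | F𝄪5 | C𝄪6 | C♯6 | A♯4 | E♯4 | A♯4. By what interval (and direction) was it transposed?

down a diminished seventh

From Ab5 to B4 is 7 letter names — a seventh of some quality.
B4 to Ab5 is 9 semitones, which makes it a diminished seventh; the second version is lower, so the direction is down.
Checking another pair — G5 → A#4 — gives the same interval.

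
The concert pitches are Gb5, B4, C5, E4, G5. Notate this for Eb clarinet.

Eb5 G#4 A4 C#4 E5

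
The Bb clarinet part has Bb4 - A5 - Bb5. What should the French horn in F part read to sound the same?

First find concert pitch: the Bb clarinet sounds a major second below written, so Bb4 A5 Bb5 sounds Ab4 G5 Ab5.
Then write for French horn in F: it sounds a perfect fifth below written, so the part must be a perfect fifth above concert.
Ab4 → Eb5
G5 → D6
Ab5 → Eb6

Eb5 D6 Eb6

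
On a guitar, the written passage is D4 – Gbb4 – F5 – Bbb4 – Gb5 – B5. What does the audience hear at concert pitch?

D3 Gbb3 F4 Bbb3 Gb4 B4

Written C4 on the guitar sounds as C3, a perfect octave lower; apply that shift to every note.
D4 becomes D3
Gbb4 becomes Gbb3
F5 becomes F4
Bbb4 becomes Bbb3
Gb5 becomes Gb4
B5 becomes B4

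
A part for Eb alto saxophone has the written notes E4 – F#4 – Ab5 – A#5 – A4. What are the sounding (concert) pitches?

Written C4 on the Eb alto saxophone sounds as Eb3, a major sixth lower; apply that shift to every note.
E4 becomes G3
F#4 becomes A3
Ab5 becomes Cb5
A#5 becomes C#5
A4 becomes C4

G3 A3 Cb5 C#5 C4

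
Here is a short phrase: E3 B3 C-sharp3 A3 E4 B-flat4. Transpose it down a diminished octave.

A diminished octave down from E3 gives E#2.
B3: an octave down reaches B, and 11 semitones makes it B#2.
C#3: an octave down reaches C, and 11 semitones makes it C##2.
A diminished octave down from A3 gives A#2.
E4: an octave down reaches E, and 11 semitones makes it E#3.
A diminished octave down from Bb4 gives B3.

E#2 B#2 C##2 A#2 E#3 B3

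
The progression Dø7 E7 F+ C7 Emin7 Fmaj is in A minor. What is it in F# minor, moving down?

Bø7 C#7 D+ A7 C#min7 Dmaj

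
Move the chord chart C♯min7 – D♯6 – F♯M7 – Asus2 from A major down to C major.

A major down to C major is a major sixth; each chord root moves by that interval while the quality stays the same.
C♯min7: root C♯ down a major sixth → E, giving Emin7.
D♯6: root D♯ down a major sixth → F#, giving F#6.
F♯M7: root F♯ down a major sixth → A, giving AM7.
Asus2: root A down a major sixth → C, giving Csus2.

Emin7 F#6 AM7 Csus2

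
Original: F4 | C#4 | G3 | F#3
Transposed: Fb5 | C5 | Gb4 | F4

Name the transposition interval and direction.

up a diminished octave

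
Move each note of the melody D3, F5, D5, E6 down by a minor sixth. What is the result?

D3 down a minor sixth is F#2.
A minor sixth down from F5 gives A4.
A minor sixth down from D5 gives F#4.
E6: a sixth down reaches G, and 8 semitones makes it G#5.

F#2 A4 F#4 G#5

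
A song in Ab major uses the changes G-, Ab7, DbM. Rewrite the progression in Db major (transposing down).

C- Db7 GbM

Ab major down to Db major is a perfect fifth; each chord root moves by that interval while the quality stays the same.
G-: root G down a perfect fifth → C, giving C-.
Ab7: root Ab down a perfect fifth → Db, giving Db7.
DbM: root Db down a perfect fifth → Gb, giving GbM.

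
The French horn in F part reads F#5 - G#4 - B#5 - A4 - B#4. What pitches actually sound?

B4 C#4 E#5 D4 E#4

The French horn in F sounds a perfect fifth below written, so transpose each written note down a perfect fifth.
F#5 gives B4
G#4 gives C#4
B#5 gives E#5
A4 gives D4
B#4 gives E#4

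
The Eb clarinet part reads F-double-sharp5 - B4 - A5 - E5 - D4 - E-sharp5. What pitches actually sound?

The Eb clarinet sounds a minor third above written, so transpose each written note up a minor third.
F##5 -> A#5
B4 -> D5
A5 -> C6
E5 -> G5
D4 -> F4
E#5 -> G#5

A#5 D5 C6 G5 F4 G#5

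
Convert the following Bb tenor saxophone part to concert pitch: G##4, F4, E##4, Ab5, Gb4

The Bb tenor saxophone sounds a major ninth below written, so transpose each written note down a major ninth.
G##4 gives F##3
F4 gives Eb3
E##4 gives D##3
Ab5 gives Gb4
Gb4 gives Fb3

F##3 Eb3 D##3 Gb4 Fb3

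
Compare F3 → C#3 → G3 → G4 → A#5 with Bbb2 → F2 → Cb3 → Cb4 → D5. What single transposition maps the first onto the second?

down an augmented fifth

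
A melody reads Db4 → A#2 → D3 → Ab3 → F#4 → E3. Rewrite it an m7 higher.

Db4 up a minor seventh is Cb5.
A minor seventh up from A#2 gives G#3.
D3: a seventh up reaches C, and 10 semitones makes it C4.
Ab3: a seventh up reaches G, and 10 semitones makes it Gb4.
F#4: a seventh up reaches E, and 10 semitones makes it E5.
E3: a seventh up reaches D, and 10 semitones makes it D4.

Cb5 G#3 C4 Gb4 E5 D4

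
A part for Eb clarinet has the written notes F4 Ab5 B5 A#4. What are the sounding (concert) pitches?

The Eb clarinet sounds a minor third above written, so transpose each written note up a minor third.
F4 to Ab4
Ab5 to Cb6
B5 to D6
A#4 to C#5

Ab4 Cb6 D6 C#5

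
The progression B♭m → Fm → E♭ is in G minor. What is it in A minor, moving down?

G minor down to A minor is a minor seventh; each chord root moves by that interval while the quality stays the same.
B♭m: root B♭ down a minor seventh → C, giving Cm.
Fm: root F down a minor seventh → G, giving Gm.
E♭: root E♭ down a minor seventh → F, giving F.

Cm Gm F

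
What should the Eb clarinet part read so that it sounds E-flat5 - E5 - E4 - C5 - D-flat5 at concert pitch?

C5 C#5 C#4 A4 Bb4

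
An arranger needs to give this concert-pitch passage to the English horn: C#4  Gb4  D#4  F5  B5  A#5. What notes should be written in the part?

Written C4 sounds as F3 on the English horn, so concert pitches are written a perfect fifth up.
C#4 → G#4
Gb4 → Db5
D#4 → A#4
F5 → C6
B5 → F#6
A#5 → E#6

G#4 Db5 A#4 C6 F#6 E#6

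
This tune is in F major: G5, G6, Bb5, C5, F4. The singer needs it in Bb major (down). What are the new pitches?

C5 C6 Eb5 F4 Bb3

F major to Bb major down is a perfect fifth, so every note moves down by that interval.
G5 to C5
G6 to C6
Bb5 to Eb5
C5 to F4
F4 to Bb3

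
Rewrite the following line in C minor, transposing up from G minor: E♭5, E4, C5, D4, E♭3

Ab5 A4 F5 G4 Ab3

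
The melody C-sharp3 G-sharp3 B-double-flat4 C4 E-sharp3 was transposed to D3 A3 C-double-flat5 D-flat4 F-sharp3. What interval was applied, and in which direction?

From C#3 to D3 is 2 letter names — a second of some quality.
C#3 to D3 is 1 semitone, which makes it a minor second; the second version is higher, so the direction is up.
Checking another pair — E#3 → F#3 — gives the same interval.

up a minor second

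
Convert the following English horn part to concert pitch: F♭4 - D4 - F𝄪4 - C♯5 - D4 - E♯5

Bbb3 G3 B#3 F#4 G3 A#4

Written C4 on the English horn sounds as F3, a perfect fifth lower; apply that shift to every note.
Fb4 → Bbb3
D4 → G3
F##4 → B#3
C#5 → F#4
D4 → G3
E#5 → A#4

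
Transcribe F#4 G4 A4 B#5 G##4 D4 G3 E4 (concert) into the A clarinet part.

A4 Bb4 C5 D#6 B#4 F4 Bb3 G4

The A clarinet sounds a minor third below written, so the written part must be a minor third above concert — transpose each note up.
F#4 → A4
G4 → Bb4
A4 → C5
B#5 → D#6
G##4 → B#4
D4 → F4
G3 → Bb3
E4 → G4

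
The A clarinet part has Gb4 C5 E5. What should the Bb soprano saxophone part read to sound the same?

F4 B4 D#5

First find concert pitch: the A clarinet sounds a minor third below written, so Gb4 C5 E5 sounds Eb4 A4 C#5.
Then write for Bb soprano saxophone: it sounds a major second below written, so the part must be a major second above concert.
Eb4 → F4
A4 → B4
C#5 → D#5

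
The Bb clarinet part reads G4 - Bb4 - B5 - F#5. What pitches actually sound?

The Bb clarinet sounds a major second below written, so transpose each written note down a major second.
G4 gives F4
Bb4 gives Ab4
B5 gives A5
F#5 gives E5

F4 Ab4 A5 E5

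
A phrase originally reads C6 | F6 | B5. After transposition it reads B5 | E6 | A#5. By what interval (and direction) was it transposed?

down a minor second

From C6 to B5 is 2 letter names — a second of some quality.
B5 to C6 is 1 semitone, which makes it a minor second; the second version is lower, so the direction is down.
Checking another pair — B5 → A#5 — gives the same interval.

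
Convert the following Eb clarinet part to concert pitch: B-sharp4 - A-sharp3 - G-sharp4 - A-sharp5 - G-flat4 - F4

Written C4 on the Eb clarinet sounds as Eb4, a minor third higher; apply that shift to every note.
B#4 gives D#5
A#3 gives C#4
G#4 gives B4
A#5 gives C#6
Gb4 gives Bbb4
F4 gives Ab4

D#5 C#4 B4 C#6 Bbb4 Ab4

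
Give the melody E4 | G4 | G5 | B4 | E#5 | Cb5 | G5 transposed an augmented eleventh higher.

An augmented eleventh up from E4 gives A#5.
G4 up an augmented eleventh is C#6.
G5: an eleventh up reaches C, and 18 semitones makes it C#7.
An augmented eleventh up from B4 gives E#6.
E#5: an eleventh up reaches A, and 18 semitones makes it A##6.
Cb5: an eleventh up reaches F, and 18 semitones makes it F6.
G5 up an augmented eleventh is C#7.

A#5 C#6 C#7 E#6 A##6 F6 C#7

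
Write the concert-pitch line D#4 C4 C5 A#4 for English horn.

A#4 G4 G5 E#5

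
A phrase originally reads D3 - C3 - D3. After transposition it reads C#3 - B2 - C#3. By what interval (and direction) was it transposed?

down a minor second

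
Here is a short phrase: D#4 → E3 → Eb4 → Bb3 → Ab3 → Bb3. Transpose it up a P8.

D#4 becomes D#5
E3 becomes E4
Eb4 becomes Eb5
Bb3 becomes Bb4
Ab3 becomes Ab4
Bb3 becomes Bb4

D#5 E4 Eb5 Bb4 Ab4 Bb4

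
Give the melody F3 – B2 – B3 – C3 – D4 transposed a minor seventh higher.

Eb4 A3 A4 Bb3 C5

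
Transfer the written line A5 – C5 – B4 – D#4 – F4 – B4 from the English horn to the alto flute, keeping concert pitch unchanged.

G5 Bb4 A4 C#4 Eb4 A4

First find concert pitch: the English horn sounds a perfect fifth below written, so A5 C5 B4 D#4 F4 B4 sounds D5 F4 E4 G#3 Bb3 E4.
Then write for alto flute: it sounds a perfect fourth below written, so the part must be a perfect fourth above concert.
D5 → G5
F4 → Bb4
E4 → A4
G#3 → C#4
Bb3 → Eb4
E4 → A4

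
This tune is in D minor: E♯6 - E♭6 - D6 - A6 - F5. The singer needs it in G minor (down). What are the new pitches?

A#5 Ab5 G5 D6 Bb4

From D down to G is a perfect fifth; apply that to each pitch.
E#6 to A#5
Eb6 to Ab5
D6 to G5
A6 to D6
F5 to Bb4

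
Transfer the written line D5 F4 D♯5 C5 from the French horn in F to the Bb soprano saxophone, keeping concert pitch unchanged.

A4 C4 A#4 G4

First find concert pitch: the French horn in F sounds a perfect fifth below written, so D5 F4 D♯5 C5 sounds G4 Bb3 G#4 F4.
Then write for Bb soprano saxophone: it sounds a major second below written, so the part must be a major second above concert.
G4 → A4
Bb3 → C4
G#4 → A#4
F4 → G4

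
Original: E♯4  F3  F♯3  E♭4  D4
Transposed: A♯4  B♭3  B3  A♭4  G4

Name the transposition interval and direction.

up a perfect fourth

Take the first pair: E#4 → A#4. E to A spans 4 letter names, so the interval is some kind of fourth.
E#4 to A#4 is 5 semitones, which makes it a perfect fourth; the second version is higher, so the direction is up.
Checking another pair — D4 → G4 — gives the same interval.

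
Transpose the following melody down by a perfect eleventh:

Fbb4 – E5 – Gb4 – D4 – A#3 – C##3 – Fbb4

Fbb4: an eleventh down reaches C, and 17 semitones makes it Cbb3.
A perfect eleventh down from E5 gives B3.
A perfect eleventh down from Gb4 gives Db3.
D4: an eleventh down reaches A, and 17 semitones makes it A2.
A#3: an eleventh down reaches E, and 17 semitones makes it E#2.
C##3 down a perfect eleventh is G##1.
Fbb4: an eleventh down reaches C, and 17 semitones makes it Cbb3.

Cbb3 B3 Db3 A2 E#2 G##1 Cbb3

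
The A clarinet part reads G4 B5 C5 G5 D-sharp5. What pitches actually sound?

E4 G#5 A4 E5 B#4

The A clarinet sounds a minor third below written, so transpose each written note down a minor third.
G4 gives E4
B5 gives G#5
C5 gives A4
G5 gives E5
D#5 gives B#4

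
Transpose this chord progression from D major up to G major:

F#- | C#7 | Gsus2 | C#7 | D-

D major up to G major is a perfect fourth; each chord root moves by that interval while the quality stays the same.
F#-: root F# up a perfect fourth → B, giving B-.
C#7: root C# up a perfect fourth → F#, giving F#7.
Gsus2: root G up a perfect fourth → C, giving Csus2.
C#7: root C# up a perfect fourth → F#, giving F#7.
D-: root D up a perfect fourth → G, giving G-.

B- F#7 Csus2 F#7 G-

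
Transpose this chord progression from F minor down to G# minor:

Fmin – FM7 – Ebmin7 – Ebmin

F minor down to G# minor is a diminished seventh; each chord root moves by that interval while the quality stays the same.
Fmin: root F down a diminished seventh → G#, giving G#min.
FM7: root F down a diminished seventh → G#, giving G#M7.
Ebmin7: root Eb down a diminished seventh → F#, giving F#min7.
Ebmin: root Eb down a diminished seventh → F#, giving F#min.

G#min G#M7 F#min7 F#min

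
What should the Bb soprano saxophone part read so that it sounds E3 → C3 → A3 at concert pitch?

The Bb soprano saxophone sounds a major second below written, so the written part must be a major second above concert — transpose each note up.
E3 becomes F#3
C3 becomes D3
A3 becomes B3

F#3 D3 B3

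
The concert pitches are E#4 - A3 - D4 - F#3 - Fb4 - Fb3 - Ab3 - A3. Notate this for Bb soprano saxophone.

Written C4 sounds as Bb3 on the Bb soprano saxophone, so concert pitches are written a major second up.
E#4 -> F##4
A3 -> B3
D4 -> E4
F#3 -> G#3
Fb4 -> Gb4
Fb3 -> Gb3
Ab3 -> Bb3
A3 -> B3

F##4 B3 E4 G#3 Gb4 Gb3 Bb3 B3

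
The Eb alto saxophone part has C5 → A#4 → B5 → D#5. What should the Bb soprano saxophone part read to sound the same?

First find concert pitch: the Eb alto saxophone sounds a major sixth below written, so C5 A#4 B5 D#5 sounds Eb4 C#4 D5 F#4.
Then write for Bb soprano saxophone: it sounds a major second below written, so the part must be a major second above concert.
Eb4 → F4
C#4 → D#4
D5 → E5
F#4 → G#4

F4 D#4 E5 G#4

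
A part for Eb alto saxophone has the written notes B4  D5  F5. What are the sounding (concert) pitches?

The Eb alto saxophone sounds a major sixth below written, so transpose each written note down a major sixth.
B4 -> D4
D5 -> F4
F5 -> Ab4

D4 F4 Ab4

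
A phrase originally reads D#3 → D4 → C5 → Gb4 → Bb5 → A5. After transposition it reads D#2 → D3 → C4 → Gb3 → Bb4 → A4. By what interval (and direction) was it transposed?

down a perfect octave

Take the first pair: D#3 → D#2. D to D spans 8 letter names, so the interval is some kind of octave.
D#2 to D#3 is 12 semitones, which makes it a perfect octave; the second version is lower, so the direction is down.
Checking another pair — A5 → A4 — gives the same interval.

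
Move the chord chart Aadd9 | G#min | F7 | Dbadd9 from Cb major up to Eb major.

Cb major up to Eb major is a major third; each chord root moves by that interval while the quality stays the same.
Aadd9: root A up a major third → C#, giving C#add9.
G#min: root G# up a major third → B#, giving B#min.
F7: root F up a major third → A, giving A7.
Dbadd9: root Db up a major third → F, giving Fadd9.

C#add9 B#min A7 Fadd9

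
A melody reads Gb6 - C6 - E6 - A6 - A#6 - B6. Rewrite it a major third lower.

Gb6 becomes Ebb6
C6 becomes Ab5
E6 becomes C6
A6 becomes F6
A#6 becomes F#6
B6 becomes G6

Ebb6 Ab5 C6 F6 F#6 G6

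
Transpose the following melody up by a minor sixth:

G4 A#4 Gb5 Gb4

Eb5 F#5 Ebb6 Ebb5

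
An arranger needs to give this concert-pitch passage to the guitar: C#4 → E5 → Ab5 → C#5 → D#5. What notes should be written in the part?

C#5 E6 Ab6 C#6 D#6

Written C4 sounds as C3 on the guitar, so concert pitches are written a perfect octave up.
C#4 to C#5
E5 to E6
Ab5 to Ab6
C#5 to C#6
D#5 to D#6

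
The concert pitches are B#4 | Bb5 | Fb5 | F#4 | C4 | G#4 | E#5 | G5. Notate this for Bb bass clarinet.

C##6 C7 Gb6 G#5 D5 A#5 F##6 A6

The Bb bass clarinet sounds a major ninth below written, so the written part must be a major ninth above concert — transpose each note up.
B#4 → C##6
Bb5 → C7
Fb5 → Gb6
F#4 → G#5
C4 → D5
G#4 → A#5
E#5 → F##6
G5 → A6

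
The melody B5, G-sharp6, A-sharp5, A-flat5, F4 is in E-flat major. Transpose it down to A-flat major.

E5 C#6 D#5 Db5 Bb3

From E-flat down to A-flat is a perfect fifth; apply that to each pitch.
B5 to E5
G#6 to C#6
A#5 to D#5
Ab5 to Db5
F4 to Bb3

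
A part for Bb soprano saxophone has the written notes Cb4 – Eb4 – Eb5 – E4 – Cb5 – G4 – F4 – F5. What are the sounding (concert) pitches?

Bbb3 Db4 Db5 D4 Bbb4 F4 Eb4 Eb5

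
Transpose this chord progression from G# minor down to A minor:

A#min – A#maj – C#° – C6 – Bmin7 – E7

G# minor down to A minor is a major seventh; each chord root moves by that interval while the quality stays the same.
A#min: root A# down a major seventh → B, giving Bmin.
A#maj: root A# down a major seventh → B, giving Bmaj.
C#°: root C# down a major seventh → D, giving D°.
C6: root C down a major seventh → Db, giving Db6.
Bmin7: root B down a major seventh → C, giving Cmin7.
E7: root E down a major seventh → F, giving F7.

Bmin Bmaj D° Db6 Cmin7 F7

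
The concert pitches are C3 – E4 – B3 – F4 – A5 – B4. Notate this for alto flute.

F3 A4 E4 Bb4 D6 E5

The alto flute sounds a perfect fourth below written, so the written part must be a perfect fourth above concert — transpose each note up.
C3 to F3
E4 to A4
B3 to E4
F4 to Bb4
A5 to D6
B4 to E5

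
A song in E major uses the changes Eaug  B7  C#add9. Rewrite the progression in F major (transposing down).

E major down to F major is a major seventh; each chord root moves by that interval while the quality stays the same.
Eaug: root E down a major seventh → F, giving Faug.
B7: root B down a major seventh → C, giving C7.
C#add9: root C# down a major seventh → D, giving Dadd9.

Faug C7 Dadd9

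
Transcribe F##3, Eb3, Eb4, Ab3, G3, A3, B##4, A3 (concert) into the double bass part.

Written C4 sounds as C3 on the double bass, so concert pitches are written a perfect octave up.
F##3 → F##4
Eb3 → Eb4
Eb4 → Eb5
Ab3 → Ab4
G3 → G4
A3 → A4
B##4 → B##5
A3 → A4

F##4 Eb4 Eb5 Ab4 G4 A4 B##5 A4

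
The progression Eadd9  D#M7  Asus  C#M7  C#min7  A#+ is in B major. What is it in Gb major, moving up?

Cbadd9 BbM7 Fbsus AbM7 Abmin7 F+

B major up to Gb major is a diminished sixth; each chord root moves by that interval while the quality stays the same.
Eadd9: root E up a diminished sixth → Cb, giving Cbadd9.
D#M7: root D# up a diminished sixth → Bb, giving BbM7.
Asus: root A up a diminished sixth → Fb, giving Fbsus.
C#M7: root C# up a diminished sixth → Ab, giving AbM7.
C#min7: root C# up a diminished sixth → Ab, giving Abmin7.
A#+: root A# up a diminished sixth → F, giving F+.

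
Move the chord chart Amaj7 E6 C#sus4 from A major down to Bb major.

A major down to Bb major is a major seventh; each chord root moves by that interval while the quality stays the same.
Amaj7: root A down a major seventh → Bb, giving Bbmaj7.
E6: root E down a major seventh → F, giving F6.
C#sus4: root C# down a major seventh → D, giving Dsus4.

Bbmaj7 F6 Dsus4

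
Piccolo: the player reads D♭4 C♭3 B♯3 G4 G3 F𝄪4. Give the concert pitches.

Db5 Cb4 B#4 G5 G4 F##5

Written C4 on the piccolo sounds as C5, a perfect octave higher; apply that shift to every note.
Db4 to Db5
Cb3 to Cb4
B#3 to B#4
G4 to G5
G3 to G4
F##4 to F##5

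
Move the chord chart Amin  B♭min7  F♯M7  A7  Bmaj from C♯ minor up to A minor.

C♯ minor up to A minor is a minor sixth; each chord root moves by that interval while the quality stays the same.
Amin: root A up a minor sixth → F, giving Fmin.
B♭min7: root B♭ up a minor sixth → Gb, giving Gbmin7.
F♯M7: root F♯ up a minor sixth → D, giving DM7.
A7: root A up a minor sixth → F, giving F7.
Bmaj: root B up a minor sixth → G, giving Gmaj.

Fmin Gbmin7 DM7 F7 Gmaj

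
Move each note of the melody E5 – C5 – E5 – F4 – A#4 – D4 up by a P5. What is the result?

B5 G5 B5 C5 E#5 A4

E5 gives B5
C5 gives G5
E5 gives B5
F4 gives C5
A#4 gives E#5
D4 gives A4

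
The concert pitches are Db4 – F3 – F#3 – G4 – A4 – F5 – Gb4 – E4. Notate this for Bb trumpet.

Written C4 sounds as Bb3 on the Bb trumpet, so concert pitches are written a major second up.
Db4 -> Eb4
F3 -> G3
F#3 -> G#3
G4 -> A4
A4 -> B4
F5 -> G5
Gb4 -> Ab4
E4 -> F#4

Eb4 G3 G#3 A4 B4 G5 Ab4 F#4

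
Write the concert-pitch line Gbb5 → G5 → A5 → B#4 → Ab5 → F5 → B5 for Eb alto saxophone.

Ebb6 E6 F#6 G##5 F6 D6 G#6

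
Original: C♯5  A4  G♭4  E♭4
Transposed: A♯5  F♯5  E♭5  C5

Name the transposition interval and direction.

From C#5 to A#5 is 6 letter names — a sixth of some quality.
C#5 to A#5 is 9 semitones, which makes it a major sixth; the second version is higher, so the direction is up.
Checking another pair — Eb4 → C5 — gives the same interval.

up a major sixth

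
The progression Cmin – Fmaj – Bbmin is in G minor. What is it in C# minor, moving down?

F#min Bmaj Emin

G minor down to C# minor is a diminished fifth; each chord root moves by that interval while the quality stays the same.
Cmin: root C down a diminished fifth → F#, giving F#min.
Fmaj: root F down a diminished fifth → B, giving Bmaj.
Bbmin: root Bb down a diminished fifth → E, giving Emin.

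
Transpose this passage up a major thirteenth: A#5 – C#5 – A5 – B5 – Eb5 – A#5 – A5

F##7 A#6 F#7 G#7 C7 F##7 F#7

A#5 to F##7
C#5 to A#6
A5 to F#7
B5 to G#7
Eb5 to C7
A#5 to F##7
A5 to F#7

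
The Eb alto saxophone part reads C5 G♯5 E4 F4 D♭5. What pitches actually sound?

Eb4 B4 G3 Ab3 Fb4

The Eb alto saxophone sounds a major sixth below written, so transpose each written note down a major sixth.
C5 gives Eb4
G#5 gives B4
E4 gives G3
F4 gives Ab3
Db5 gives Fb4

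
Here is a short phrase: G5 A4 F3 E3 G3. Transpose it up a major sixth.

A major sixth up from G5 gives E6.
A4 up a major sixth is F#5.
A major sixth up from F3 gives D4.
E3: a sixth up reaches C, and 9 semitones makes it C#4.
A major sixth up from G3 gives E4.

E6 F#5 D4 C#4 E4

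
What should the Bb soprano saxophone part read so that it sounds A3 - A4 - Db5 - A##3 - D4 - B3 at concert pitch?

B3 B4 Eb5 B##3 E4 C#4

Written C4 sounds as Bb3 on the Bb soprano saxophone, so concert pitches are written a major second up.
A3 → B3
A4 → B4
Db5 → Eb5
A##3 → B##3
D4 → E4
B3 → C#4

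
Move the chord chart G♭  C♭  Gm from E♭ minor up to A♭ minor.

E♭ minor up to A♭ minor is a perfect fourth; each chord root moves by that interval while the quality stays the same.
G♭: root G♭ up a perfect fourth → Cb, giving Cb.
C♭: root C♭ up a perfect fourth → Fb, giving Fb.
Gm: root G up a perfect fourth → C, giving Cm.

Cb Fb Cm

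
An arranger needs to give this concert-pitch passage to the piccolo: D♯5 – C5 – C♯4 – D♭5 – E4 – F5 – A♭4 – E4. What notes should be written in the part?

The piccolo sounds a perfect octave above written, so the written part must be a perfect octave below concert — transpose each note down.
D#5 becomes D#4
C5 becomes C4
C#4 becomes C#3
Db5 becomes Db4
E4 becomes E3
F5 becomes F4
Ab4 becomes Ab3
E4 becomes E3

D#4 C4 C#3 Db4 E3 F4 Ab3 E3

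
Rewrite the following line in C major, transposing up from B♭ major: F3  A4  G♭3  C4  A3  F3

G3 B4 Ab3 D4 B3 G3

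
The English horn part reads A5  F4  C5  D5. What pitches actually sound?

The English horn sounds a perfect fifth below written, so transpose each written note down a perfect fifth.
A5 to D5
F4 to Bb3
C5 to F4
D5 to G4

D5 Bb3 F4 G4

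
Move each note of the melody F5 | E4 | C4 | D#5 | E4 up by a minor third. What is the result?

F5 becomes Ab5
E4 becomes G4
C4 becomes Eb4
D#5 becomes F#5
E4 becomes G4

Ab5 G4 Eb4 F#5 G4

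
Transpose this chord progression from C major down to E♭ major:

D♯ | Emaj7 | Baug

F# Gmaj7 Daug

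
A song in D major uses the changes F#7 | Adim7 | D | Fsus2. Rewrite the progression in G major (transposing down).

D major down to G major is a perfect fifth; each chord root moves by that interval while the quality stays the same.
F#7: root F# down a perfect fifth → B, giving B7.
Adim7: root A down a perfect fifth → D, giving Ddim7.
D: root D down a perfect fifth → G, giving G.
Fsus2: root F down a perfect fifth → Bb, giving Bbsus2.

B7 Ddim7 G Bbsus2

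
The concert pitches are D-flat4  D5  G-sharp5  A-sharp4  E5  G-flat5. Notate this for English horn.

Ab4 A5 D#6 E#5 B5 Db6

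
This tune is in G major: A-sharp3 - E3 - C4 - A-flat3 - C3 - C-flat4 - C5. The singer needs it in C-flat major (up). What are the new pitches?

D4 Ab3 Fb4 Dbb4 Fb3 Fbb4 Fb5

G major to C-flat major up is a diminished fourth, so every note moves up by that interval.
A#3 gives D4
E3 gives Ab3
C4 gives Fb4
Ab3 gives Dbb4
C3 gives Fb3
Cb4 gives Fbb4
C5 gives Fb5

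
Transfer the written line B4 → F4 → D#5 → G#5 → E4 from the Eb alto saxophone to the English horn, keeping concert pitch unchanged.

A4 Eb4 C#5 F#5 D4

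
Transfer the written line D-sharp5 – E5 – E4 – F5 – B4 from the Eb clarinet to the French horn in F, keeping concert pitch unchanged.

C#6 D6 D5 Eb6 A5

First find concert pitch: the Eb clarinet sounds a minor third above written, so D-sharp5 E5 E4 F5 B4 sounds F#5 G5 G4 Ab5 D5.
Then write for French horn in F: it sounds a perfect fifth below written, so the part must be a perfect fifth above concert.
F#5 → C#6
G5 → D6
G4 → D5
Ab5 → Eb6
D5 → A5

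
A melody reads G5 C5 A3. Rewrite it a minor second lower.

F#5 B4 G#3

G5 becomes F#5
C5 becomes B4
A3 becomes G#3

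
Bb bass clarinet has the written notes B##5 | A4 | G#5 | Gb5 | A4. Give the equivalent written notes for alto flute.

D##5 C4 B4 Bbb4 C4

First find concert pitch: the Bb bass clarinet sounds a major ninth below written, so B##5 A4 G#5 Gb5 A4 sounds A##4 G3 F#4 Fb4 G3.
Then write for alto flute: it sounds a perfect fourth below written, so the part must be a perfect fourth above concert.
A##4 → D##5
G3 → C4
F#4 → B4
Fb4 → Bbb4
G3 → C4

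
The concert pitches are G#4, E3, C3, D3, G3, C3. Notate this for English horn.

D#5 B3 G3 A3 D4 G3

The English horn sounds a perfect fifth below written, so the written part must be a perfect fifth above concert — transpose each note up.
G#4 to D#5
E3 to B3
C3 to G3
D3 to A3
G3 to D4
C3 to G3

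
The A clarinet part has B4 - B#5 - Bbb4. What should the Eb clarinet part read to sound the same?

First find concert pitch: the A clarinet sounds a minor third below written, so B4 B#5 Bbb4 sounds G#4 G##5 Gb4.
Then write for Eb clarinet: it sounds a minor third above written, so the part must be a minor third below concert.
G#4 → E#4
G##5 → E##5
Gb4 → Eb4

E#4 E##5 Eb4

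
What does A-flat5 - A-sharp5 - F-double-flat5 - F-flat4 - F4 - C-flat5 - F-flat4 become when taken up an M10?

C7 C##7 Abb6 Ab5 A5 Eb6 Ab5

Ab5 to C7
A#5 to C##7
Fbb5 to Abb6
Fb4 to Ab5
F4 to A5
Cb5 to Eb6
Fb4 to Ab5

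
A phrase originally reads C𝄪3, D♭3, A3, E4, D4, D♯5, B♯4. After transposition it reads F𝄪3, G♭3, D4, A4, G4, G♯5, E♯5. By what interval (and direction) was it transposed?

up a perfect fourth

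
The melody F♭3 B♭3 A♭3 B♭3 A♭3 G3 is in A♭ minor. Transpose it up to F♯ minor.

A♭ minor to F♯ minor up is an augmented sixth, so every note moves up by that interval.
Fb3 to D4
Bb3 to G#4
Ab3 to F#4
Bb3 to G#4
Ab3 to F#4
G3 to E#4

D4 G#4 F#4 G#4 F#4 E#4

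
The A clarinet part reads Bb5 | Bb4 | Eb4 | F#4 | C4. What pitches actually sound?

G5 G4 C4 D#4 A3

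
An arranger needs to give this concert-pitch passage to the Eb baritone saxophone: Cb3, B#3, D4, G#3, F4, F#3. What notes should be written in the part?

The Eb baritone saxophone sounds a major thirteenth below written, so the written part must be a major thirteenth above concert — transpose each note up.
Cb3 -> Ab4
B#3 -> G##5
D4 -> B5
G#3 -> E#5
F4 -> D6
F#3 -> D#5

Ab4 G##5 B5 E#5 D6 D#5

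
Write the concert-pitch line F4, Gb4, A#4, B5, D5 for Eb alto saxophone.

D5 Eb5 F##5 G#6 B5

Written C4 sounds as Eb3 on the Eb alto saxophone, so concert pitches are written a major sixth up.
F4 -> D5
Gb4 -> Eb5
A#4 -> F##5
B5 -> G#6
D5 -> B5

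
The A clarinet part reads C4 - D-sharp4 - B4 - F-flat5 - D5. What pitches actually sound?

A3 B#3 G#4 Db5 B4

The A clarinet sounds a minor third below written, so transpose each written note down a minor third.
C4 to A3
D#4 to B#3
B4 to G#4
Fb5 to Db5
D5 to B4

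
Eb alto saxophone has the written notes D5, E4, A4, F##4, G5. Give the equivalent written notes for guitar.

F5 G4 C5 A#4 Bb5

First find concert pitch: the Eb alto saxophone sounds a major sixth below written, so D5 E4 A4 F##4 G5 sounds F4 G3 C4 A#3 Bb4.
Then write for guitar: it sounds a perfect octave below written, so the part must be a perfect octave above concert.
F4 → F5
G3 → G4
C4 → C5
A#3 → A#4
Bb4 → Bb5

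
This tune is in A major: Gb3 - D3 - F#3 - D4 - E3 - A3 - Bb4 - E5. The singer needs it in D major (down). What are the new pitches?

Cb3 G2 B2 G3 A2 D3 Eb4 A4

A major to D major down is a perfect fifth, so every note moves down by that interval.
Gb3 becomes Cb3
D3 becomes G2
F#3 becomes B2
D4 becomes G3
E3 becomes A2
A3 becomes D3
Bb4 becomes Eb4
E5 becomes A4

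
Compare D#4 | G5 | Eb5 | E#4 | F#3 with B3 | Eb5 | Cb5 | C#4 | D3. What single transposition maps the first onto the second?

down a major third

From D#4 to B3 is 3 letter names — a third of some quality.
B3 to D#4 is 4 semitones, which makes it a major third; the second version is lower, so the direction is down.
Checking another pair — F#3 → D3 — gives the same interval.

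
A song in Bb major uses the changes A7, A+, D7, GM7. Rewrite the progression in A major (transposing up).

G#7 G#+ C#7 F#M7

Bb major up to A major is a major seventh; each chord root moves by that interval while the quality stays the same.
A7: root A up a major seventh → G#, giving G#7.
A+: root A up a major seventh → G#, giving G#+.
D7: root D up a major seventh → C#, giving C#7.
GM7: root G up a major seventh → F#, giving F#M7.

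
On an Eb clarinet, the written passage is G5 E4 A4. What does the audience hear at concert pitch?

Bb5 G4 C5

The Eb clarinet sounds a minor third above written, so transpose each written note up a minor third.
G5 to Bb5
E4 to G4
A4 to C5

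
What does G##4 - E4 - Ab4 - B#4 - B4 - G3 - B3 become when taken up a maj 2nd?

G##4 to A##4
E4 to F#4
Ab4 to Bb4
B#4 to C##5
B4 to C#5
G3 to A3
B3 to C#4

A##4 F#4 Bb4 C##5 C#5 A3 C#4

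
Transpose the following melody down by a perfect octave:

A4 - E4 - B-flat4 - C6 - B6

A3 E3 Bb3 C5 B5

A4 becomes A3
E4 becomes E3
Bb4 becomes Bb3
C6 becomes C5
B6 becomes B5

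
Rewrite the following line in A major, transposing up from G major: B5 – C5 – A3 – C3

C#6 D5 B3 D3

G major to A major up is a major second, so every note moves up by that interval.
B5 -> C#6
C5 -> D5
A3 -> B3
C3 -> D3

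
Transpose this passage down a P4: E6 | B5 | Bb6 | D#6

E6 gives B5
B5 gives F#5
Bb6 gives F6
D#6 gives A#5

B5 F#5 F6 A#5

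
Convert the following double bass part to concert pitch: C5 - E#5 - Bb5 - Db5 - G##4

C4 E#4 Bb4 Db4 G##3

Written C4 on the double bass sounds as C3, a perfect octave lower; apply that shift to every note.
C5 → C4
E#5 → E#4
Bb5 → Bb4
Db5 → Db4
G##4 → G##3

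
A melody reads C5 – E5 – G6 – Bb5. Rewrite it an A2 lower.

C5 down an augmented second is Bbb4.
E5 down an augmented second is Db5.
An augmented second down from G6 gives Fb6.
An augmented second down from Bb5 gives Abb5.

Bbb4 Db5 Fb6 Abb5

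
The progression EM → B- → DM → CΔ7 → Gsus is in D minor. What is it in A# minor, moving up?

B#M F##- A#M G#Δ7 D#sus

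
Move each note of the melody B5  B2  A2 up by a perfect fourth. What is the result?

E6 E3 D3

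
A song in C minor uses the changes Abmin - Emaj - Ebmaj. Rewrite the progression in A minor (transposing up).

C minor up to A minor is a major sixth; each chord root moves by that interval while the quality stays the same.
Abmin: root Ab up a major sixth → F, giving Fmin.
Emaj: root E up a major sixth → C#, giving C#maj.
Ebmaj: root Eb up a major sixth → C, giving Cmaj.

Fmin C#maj Cmaj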